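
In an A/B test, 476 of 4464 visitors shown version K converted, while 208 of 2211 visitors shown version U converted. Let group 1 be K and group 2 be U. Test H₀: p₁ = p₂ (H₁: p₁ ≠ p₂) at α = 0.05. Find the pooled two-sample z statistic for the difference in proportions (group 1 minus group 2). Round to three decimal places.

p̂₁ = 476/4464 = 0.106631, p̂₂ = 208/2211 = 0.094075.
Pooled p̂ = (476+208)/(4464+2211) = 684/6675 = 0.102472.
SE = √(p̂(1−p̂)(1/n₁+1/n₂)) = √(0.102472·0.897528·0.000676298) = √(6.22001e-05) = 0.007887.
z = (0.106631 − 0.094075)/0.007887 = 0.012556/0.007887 = 1.592.
p-value = 2·P(Z > 1.592) ≈ 0.1114; since p > α = 0.05, fail to reject H₀.

z = 1.592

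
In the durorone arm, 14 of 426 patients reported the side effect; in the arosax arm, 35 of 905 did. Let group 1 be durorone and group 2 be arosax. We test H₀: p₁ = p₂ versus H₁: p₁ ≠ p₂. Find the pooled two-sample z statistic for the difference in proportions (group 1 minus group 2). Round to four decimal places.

p̂₁ = 14/426 = 0.032864, p̂₂ = 35/905 = 0.038674.
Pooled p̂ = (14+35)/(426+905) = 49/1331 = 0.036814.
SE = √(p̂(1−p̂)(1/n₁+1/n₂)) = √(0.036814·0.963186·0.00345239) = √(0.000122419) = 0.011064.
z = (0.032864 − 0.038674)/0.011064 = -0.005810/0.011064 = -0.5251.

z = -0.5251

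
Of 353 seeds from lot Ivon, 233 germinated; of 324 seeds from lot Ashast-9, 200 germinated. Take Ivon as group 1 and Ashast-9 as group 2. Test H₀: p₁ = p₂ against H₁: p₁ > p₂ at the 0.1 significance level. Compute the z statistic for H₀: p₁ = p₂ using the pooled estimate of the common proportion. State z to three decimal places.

z = 1.158

p̂₁ = 233/353 ≈ 0.66006, p̂₂ = 200/324 ≈ 0.61728.
Pooled p̂ = (233+200)/(353+324) = 433/677 = 0.63959.
SE = √(0.230516 × 0.00591928) = 0.03694.
z = (0.66006 − 0.61728)/0.03694 = 0.04278/0.03694 = 1.158.
p-value = P(Z > 1.158) ≈ 0.1234. With α = 0.1, fail to reject H₀.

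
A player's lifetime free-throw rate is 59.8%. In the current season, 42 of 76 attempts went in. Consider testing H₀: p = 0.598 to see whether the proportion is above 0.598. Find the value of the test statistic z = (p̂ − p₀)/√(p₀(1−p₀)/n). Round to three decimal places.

p̂ = 42/76 ≈ 0.55263.
Standard error under H₀: √(0.598×0.402/76) = 0.05624.
z = (0.55263 − 0.598)/0.05624 = -0.04537/0.05624 = -0.807.

z = -0.807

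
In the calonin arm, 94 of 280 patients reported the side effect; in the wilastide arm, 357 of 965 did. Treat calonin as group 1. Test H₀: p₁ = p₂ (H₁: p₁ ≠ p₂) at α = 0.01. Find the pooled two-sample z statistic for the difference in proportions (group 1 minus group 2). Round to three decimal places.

z = -1.049

p̂₁ = 94/280 ≈ 0.33571, p̂₂ = 357/965 ≈ 0.36995.
Pooled p̂ = (94+357)/(280+965) = 451/1245 = 0.36225.
SE = √(0.231025 × 0.0046077) = 0.03263.
z = (0.33571 − 0.36995)/0.03263 = -0.03424/0.03263 = -1.049.
Two-sided p-value ≈ 2·Φ(−1.049) = 0.2941, so at α = 0.01 we fail to reject H₀.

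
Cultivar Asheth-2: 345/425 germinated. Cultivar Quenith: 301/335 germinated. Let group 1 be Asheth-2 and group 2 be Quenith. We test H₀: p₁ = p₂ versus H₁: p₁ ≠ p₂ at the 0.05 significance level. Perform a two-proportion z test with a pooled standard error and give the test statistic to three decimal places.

p̂₁ = 345/425 = 0.81176, p̂₂ = 301/335 = 0.89851.
Pooled p̂ = (345+301)/(425+335) = 646/760 = 0.85000.
SE = √(p̂(1−p̂)(1/n₁+1/n₂)) = √(0.85000·0.15000·0.00533802) = √(0.000680597) = 0.02609.
z = (0.81176 − 0.89851)/0.02609 = -0.08675/0.02609 = -3.325.
Two-sided p-value ≈ 2·Φ(−3.325) = 0.0009, so at α = 0.05 we reject H₀.

z = -3.325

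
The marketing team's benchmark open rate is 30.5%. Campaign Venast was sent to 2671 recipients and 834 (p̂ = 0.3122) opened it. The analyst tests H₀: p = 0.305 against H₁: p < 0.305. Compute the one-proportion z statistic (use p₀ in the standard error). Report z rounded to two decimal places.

z = 0.81

p̂ = 834/2671 = 0.3122.
Standard error under H₀: √(0.305×0.695/2671) = 0.0089.
z = (0.3122 − 0.305)/0.0089 = 0.0072/0.0089 = 0.81.
p-value = P(Z < 0.813) ≈ 0.7919.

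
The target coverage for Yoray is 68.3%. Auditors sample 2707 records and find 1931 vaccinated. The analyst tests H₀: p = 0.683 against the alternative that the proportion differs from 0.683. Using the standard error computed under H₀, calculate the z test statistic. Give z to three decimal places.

z = 3.392

p̂ = 1931/2707 ≈ 0.713336.
SE = √(p₀(1−p₀)/n) = √(0.21651/2707) = 0.008943.
z = (0.713336 − 0.683)/0.008943 = 0.030336/0.008943 = 3.392.
Two-sided p-value ≈ 2·Φ(−3.392) = 0.0007.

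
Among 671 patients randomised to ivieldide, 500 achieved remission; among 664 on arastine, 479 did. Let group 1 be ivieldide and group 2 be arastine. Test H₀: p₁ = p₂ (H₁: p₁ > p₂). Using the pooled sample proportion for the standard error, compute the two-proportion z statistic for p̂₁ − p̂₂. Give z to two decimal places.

z = 0.98

p̂₁ = 500/671 = 0.7452, p̂₂ = 479/664 = 0.7214.
Pooled p̂ = (500+479)/(671+664) = 979/1335 = 0.7333.
SE = √(p̂(1−p̂)(1/n₁+1/n₂)) = √(0.7333·0.2667·0.00299634) = √(0.00058595) = 0.0242.
z = (0.7452 − 0.7214)/0.0242 = 0.0238/0.0242 = 0.98.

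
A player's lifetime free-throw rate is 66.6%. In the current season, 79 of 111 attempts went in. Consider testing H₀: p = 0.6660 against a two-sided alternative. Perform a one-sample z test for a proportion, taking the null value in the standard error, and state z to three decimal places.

p̂ = 79/111 = 0.71171.
SE = √(p₀(1−p₀)/n) = √(0.22244/111) = 0.04477.
z = (0.71171 − 0.666)/0.04477 = 0.04571/0.04477 = 1.021.
Two-sided p-value ≈ 2·Φ(−1.021) = 0.3072.

z = 1.021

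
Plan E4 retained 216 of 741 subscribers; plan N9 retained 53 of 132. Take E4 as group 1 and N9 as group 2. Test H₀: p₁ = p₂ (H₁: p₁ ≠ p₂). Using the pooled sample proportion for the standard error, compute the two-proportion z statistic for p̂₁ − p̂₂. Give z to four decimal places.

p̂₁ = 216/741 = 0.291498, p̂₂ = 53/132 = 0.401515.
Pooled p̂ = (216+53)/(741+132) = 269/873 = 0.308133.
SE = √(p̂(1−p̂)(1/n₁+1/n₂)) = √(0.308133·0.691867·0.00892529) = √(0.00190275) = 0.043621.
z = (0.291498 − 0.401515)/0.043621 = -0.110017/0.043621 = -2.5221.
Two-sided p-value ≈ 2·Φ(−2.522) = 0.0117.

z = -2.5221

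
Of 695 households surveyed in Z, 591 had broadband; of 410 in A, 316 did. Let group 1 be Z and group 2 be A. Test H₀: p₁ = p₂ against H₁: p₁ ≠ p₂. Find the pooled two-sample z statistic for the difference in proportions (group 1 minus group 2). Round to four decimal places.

z = 3.3342

p̂₁ = 591/695 ≈ 0.850360, p̂₂ = 316/410 ≈ 0.770732.
Pooled p̂ = (591+316)/(695+410) = 907/1105 = 0.820814.
SE = √(0.147078 × 0.00387787) = 0.023882.
z = (0.850360 − 0.770732)/0.023882 = 0.079628/0.023882 = 3.3342.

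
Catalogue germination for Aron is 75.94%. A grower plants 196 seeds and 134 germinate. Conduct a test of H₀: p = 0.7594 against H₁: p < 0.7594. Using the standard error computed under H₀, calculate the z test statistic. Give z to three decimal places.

z = -2.480

p̂ = 134/196 ≈ 0.683673.
SE = √(p₀(1−p₀)/n) = √(0.18271/196) = 0.030532.
z = (0.683673 − 0.7594)/0.030532 = -0.075727/0.030532 = -2.480.
p-value = P(Z < -2.480) ≈ 0.0066.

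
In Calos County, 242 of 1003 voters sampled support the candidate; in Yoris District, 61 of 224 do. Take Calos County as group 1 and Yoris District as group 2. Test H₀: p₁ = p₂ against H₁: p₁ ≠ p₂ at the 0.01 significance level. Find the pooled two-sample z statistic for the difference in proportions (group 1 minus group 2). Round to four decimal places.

p̂₁ = 242/1003 = 0.241276, p̂₂ = 61/224 = 0.272321.
Pooled p̂ = (242+61)/(1003+224) = 303/1227 = 0.246944.
SE = √(0.185963 × 0.00546129) = 0.031868.
z = (0.241276 − 0.272321)/0.031868 = -0.031045/0.031868 = -0.9742.
p-value = 2·P(Z > 0.974) ≈ 0.3300. With α = 0.01, fail to reject H₀.

z = -0.9742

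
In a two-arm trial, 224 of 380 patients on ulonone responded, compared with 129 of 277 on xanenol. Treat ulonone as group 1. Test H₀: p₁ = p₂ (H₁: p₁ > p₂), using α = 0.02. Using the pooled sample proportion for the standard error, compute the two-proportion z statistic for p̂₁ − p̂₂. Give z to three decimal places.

p̂₁ = 224/380 ≈ 0.58947, p̂₂ = 129/277 ≈ 0.46570.
Pooled p̂ = (224+129)/(380+277) = 353/657 = 0.53729.
SE = √(p̂(1−p̂)(1/n₁+1/n₂)) = √(0.53729·0.46271·0.00624169) = √(0.00155174) = 0.03939.
z = (0.58947 − 0.46570)/0.03939 = 0.12377/0.03939 = 3.142.
p-value = P(Z > 3.142) ≈ 0.0008; since p < α = 0.02, reject H₀.

z = 3.142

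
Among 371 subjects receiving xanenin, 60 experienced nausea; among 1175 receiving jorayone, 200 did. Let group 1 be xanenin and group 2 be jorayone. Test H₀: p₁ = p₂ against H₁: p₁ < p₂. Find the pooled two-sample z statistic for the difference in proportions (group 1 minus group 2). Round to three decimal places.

z = -0.381

p̂₁ = 60/371 = 0.16173, p̂₂ = 200/1175 = 0.17021.
Pooled p̂ = (60+200)/(371+1175) = 260/1546 = 0.16818.
SE = √(0.139893 × 0.00354648) = 0.02227.
z = (0.16173 − 0.17021)/0.02227 = -0.00848/0.02227 = -0.381.
p-value = P(Z < -0.381) ≈ 0.3516.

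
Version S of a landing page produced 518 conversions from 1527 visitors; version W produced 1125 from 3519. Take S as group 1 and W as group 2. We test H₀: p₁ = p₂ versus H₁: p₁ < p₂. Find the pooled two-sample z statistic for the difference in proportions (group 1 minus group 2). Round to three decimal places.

z = 1.360

p̂₁ = 518/1527 ≈ 0.339227, p̂₂ = 1125/3519 ≈ 0.319693.
Pooled p̂ = (518+1125)/(1527+3519) = 1643/5046 = 0.325604.
SE = √(p̂(1−p̂)(1/n₁+1/n₂)) = √(0.325604·0.674396·0.00093905) = √(0.000206203) = 0.014360.
z = (0.339227 − 0.319693)/0.014360 = 0.019534/0.014360 = 1.360.
p-value = P(Z < 1.360) ≈ 0.9131.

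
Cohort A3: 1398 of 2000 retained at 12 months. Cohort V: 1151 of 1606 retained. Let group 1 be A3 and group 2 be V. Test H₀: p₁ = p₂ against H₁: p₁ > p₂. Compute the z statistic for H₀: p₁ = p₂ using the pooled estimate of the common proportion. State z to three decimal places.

p̂₁ = 1398/2000 ≈ 0.69900, p̂₂ = 1151/1606 ≈ 0.71669.
Pooled p̂ = (1398+1151)/(2000+1606) = 2549/3606 = 0.70688.
SE = √(p̂(1−p̂)(1/n₁+1/n₂)) = √(0.70688·0.29312·0.00112267) = √(0.000232618) = 0.01525.
z = (0.69900 − 0.71669)/0.01525 = -0.01769/0.01525 = -1.160.
p-value = P(Z > -1.160) ≈ 0.8769.

z = -1.160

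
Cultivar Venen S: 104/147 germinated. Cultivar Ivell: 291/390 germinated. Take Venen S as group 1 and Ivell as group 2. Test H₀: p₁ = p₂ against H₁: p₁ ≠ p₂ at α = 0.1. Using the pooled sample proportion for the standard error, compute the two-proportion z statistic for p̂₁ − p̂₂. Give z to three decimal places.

p̂₁ = 104/147 = 0.70748, p̂₂ = 291/390 = 0.74615.
Pooled p̂ = (104+291)/(147+390) = 395/537 = 0.73557.
SE = √(p̂(1−p̂)(1/n₁+1/n₂)) = √(0.73557·0.26443·0.00936682) = √(0.00182192) = 0.04268.
z = (0.70748 − 0.74615)/0.04268 = -0.03867/0.04268 = -0.906.
p-value = 2·P(Z > 0.906) ≈ 0.3649. With α = 0.1, fail to reject H₀.

z = -0.906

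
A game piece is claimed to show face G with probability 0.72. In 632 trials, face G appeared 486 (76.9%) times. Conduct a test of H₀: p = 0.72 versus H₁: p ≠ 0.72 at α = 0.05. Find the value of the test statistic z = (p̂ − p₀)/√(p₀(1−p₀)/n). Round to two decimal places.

p̂ = 486/632 ≈ 0.7690.
Standard error under H₀: √(0.72×0.28/632) = 0.0179.
z = (0.7690 − 0.72)/0.0179 = 0.0490/0.0179 = 2.74.
Two-sided p-value ≈ 2·Φ(−2.743) = 0.0061. With α = 0.05, reject H₀.

z = 2.74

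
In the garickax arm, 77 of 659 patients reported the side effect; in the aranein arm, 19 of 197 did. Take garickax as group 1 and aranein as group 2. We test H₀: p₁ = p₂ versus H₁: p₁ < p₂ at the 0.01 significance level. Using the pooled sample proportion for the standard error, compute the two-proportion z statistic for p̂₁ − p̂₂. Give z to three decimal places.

p̂₁ = 77/659 = 0.11684, p̂₂ = 19/197 = 0.09645.
Pooled p̂ = (77+19)/(659+197) = 96/856 = 0.11215.
SE = √(0.099572 × 0.00659359) = 0.02562.
z = (0.11684 − 0.09645)/0.02562 = 0.02039/0.02562 = 0.796.
p-value = P(Z < 0.796) ≈ 0.7870; since p > α = 0.01, fail to reject H₀.

z = 0.796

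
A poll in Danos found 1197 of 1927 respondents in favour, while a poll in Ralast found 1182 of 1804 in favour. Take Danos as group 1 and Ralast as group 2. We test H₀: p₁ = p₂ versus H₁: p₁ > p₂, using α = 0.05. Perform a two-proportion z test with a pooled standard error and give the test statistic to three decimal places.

z = -2.161

p̂₁ = 1197/1927 = 0.62117, p̂₂ = 1182/1804 = 0.65521.
Pooled p̂ = (1197+1182)/(1927+1804) = 2379/3731 = 0.63763.
SE = √(0.231058 × 0.00107327) = 0.01575.
z = (0.62117 − 0.65521)/0.01575 = -0.03404/0.01575 = -2.161.
p-value = P(Z > -2.161) ≈ 0.9847; since p > α = 0.05, fail to reject H₀.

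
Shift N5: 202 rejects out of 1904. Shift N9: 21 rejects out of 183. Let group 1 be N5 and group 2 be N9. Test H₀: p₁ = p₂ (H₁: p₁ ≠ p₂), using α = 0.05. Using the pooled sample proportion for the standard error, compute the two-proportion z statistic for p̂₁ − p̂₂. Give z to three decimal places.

p̂₁ = 202/1904 ≈ 0.10609, p̂₂ = 21/183 ≈ 0.11475.
Pooled p̂ = (202+21)/(1904+183) = 223/2087 = 0.10685.
SE = √(p̂(1−p̂)(1/n₁+1/n₂)) = √(0.10685·0.89315·0.00598969) = √(0.000571624) = 0.02391.
z = (0.10609 − 0.11475)/0.02391 = -0.00866/0.02391 = -0.362.
Two-sided p-value ≈ 2·Φ(−0.362) = 0.7171, so at α = 0.05 we fail to reject H₀.

z = -0.362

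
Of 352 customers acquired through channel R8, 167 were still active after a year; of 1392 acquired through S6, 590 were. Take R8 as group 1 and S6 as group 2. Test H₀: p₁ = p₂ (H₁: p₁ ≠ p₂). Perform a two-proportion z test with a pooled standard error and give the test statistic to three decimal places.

p̂₁ = 167/352 ≈ 0.47443, p̂₂ = 590/1392 ≈ 0.42385.
Pooled p̂ = (167+590)/(352+1392) = 757/1744 = 0.43406.
SE = √(0.245652 × 0.0035593) = 0.02957.
z = (0.47443 − 0.42385)/0.02957 = 0.05058/0.02957 = 1.711.

z = 1.711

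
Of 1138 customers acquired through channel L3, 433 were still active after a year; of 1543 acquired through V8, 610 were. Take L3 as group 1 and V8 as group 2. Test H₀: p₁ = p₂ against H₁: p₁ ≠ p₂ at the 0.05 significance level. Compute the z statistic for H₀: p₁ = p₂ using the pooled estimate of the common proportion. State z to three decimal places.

z = -0.779

p̂₁ = 433/1138 ≈ 0.38049, p̂₂ = 610/1543 ≈ 0.39533.
Pooled p̂ = (433+610)/(1138+1543) = 1043/2681 = 0.38903.
SE = √(p̂(1−p̂)(1/n₁+1/n₂)) = √(0.38903·0.61097·0.00152682) = √(0.000362905) = 0.01905.
z = (0.38049 − 0.39533)/0.01905 = -0.01484/0.01905 = -0.779.
p-value = 2·P(Z > 0.779) ≈ 0.4359. With α = 0.05, fail to reject H₀.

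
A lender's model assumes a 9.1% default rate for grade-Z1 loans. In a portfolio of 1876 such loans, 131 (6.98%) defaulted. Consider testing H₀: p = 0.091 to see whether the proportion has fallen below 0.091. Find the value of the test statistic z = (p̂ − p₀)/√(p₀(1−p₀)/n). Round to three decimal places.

p̂ = 131/1876 ≈ 0.06983.
SE = √(p₀(1−p₀)/n) = √(0.082719/1876) = 0.00664.
z = (0.06983 − 0.091)/0.00664 = -0.02117/0.00664 = -3.188.
p-value = P(Z < -3.188) ≈ 0.0007.

z = -3.188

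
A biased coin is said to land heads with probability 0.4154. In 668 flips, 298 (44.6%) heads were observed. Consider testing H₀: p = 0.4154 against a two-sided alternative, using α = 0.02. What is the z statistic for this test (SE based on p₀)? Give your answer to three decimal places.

z = 1.611

p̂ = 298/668 ≈ 0.446108.
SE = √(p₀(1−p₀)/n) = √(0.24284/668) = 0.019067.
z = (0.446108 − 0.4154)/0.019067 = 0.030708/0.019067 = 1.611.
p-value = 2·P(Z > 1.611) ≈ 0.1073; since p > α = 0.02, fail to reject H₀.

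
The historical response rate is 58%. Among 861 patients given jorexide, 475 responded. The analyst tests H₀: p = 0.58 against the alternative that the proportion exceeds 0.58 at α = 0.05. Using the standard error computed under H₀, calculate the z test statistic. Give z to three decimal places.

z = -1.683

p̂ = 475/861 ≈ 0.551684.
Under H₀, SE = √(0.58·0.42/861) = √(0.000282927) = 0.016820.
z = (0.551684 − 0.58)/0.016820 = -0.028316/0.016820 = -1.683.
p-value = P(Z > -1.683) ≈ 0.9539; since p > α = 0.05, fail to reject H₀.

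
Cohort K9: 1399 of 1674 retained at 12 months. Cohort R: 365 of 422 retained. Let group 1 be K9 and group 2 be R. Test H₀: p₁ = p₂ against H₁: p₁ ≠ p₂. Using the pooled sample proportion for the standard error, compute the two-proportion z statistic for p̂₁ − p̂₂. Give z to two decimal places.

p̂₁ = 1399/1674 = 0.8357, p̂₂ = 365/422 = 0.8649.
Pooled p̂ = (1399+365)/(1674+422) = 1764/2096 = 0.8416.
SE = √(0.133307 × 0.00296704) = 0.0199.
z = (0.8357 − 0.8649)/0.0199 = -0.0292/0.0199 = -1.47.

z = -1.47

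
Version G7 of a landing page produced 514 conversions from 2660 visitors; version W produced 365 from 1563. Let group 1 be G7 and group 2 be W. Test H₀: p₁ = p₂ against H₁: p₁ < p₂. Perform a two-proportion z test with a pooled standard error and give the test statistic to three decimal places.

p̂₁ = 514/2660 = 0.19323, p̂₂ = 365/1563 = 0.23353.
Pooled p̂ = (514+365)/(2660+1563) = 879/4223 = 0.20815.
SE = √(p̂(1−p̂)(1/n₁+1/n₂)) = √(0.20815·0.79185·0.00101574) = √(0.000167415) = 0.01294.
z = (0.19323 − 0.23353)/0.01294 = -0.04030/0.01294 = -3.114.
p-value = P(Z < -3.114) ≈ 0.0009.

z = -3.114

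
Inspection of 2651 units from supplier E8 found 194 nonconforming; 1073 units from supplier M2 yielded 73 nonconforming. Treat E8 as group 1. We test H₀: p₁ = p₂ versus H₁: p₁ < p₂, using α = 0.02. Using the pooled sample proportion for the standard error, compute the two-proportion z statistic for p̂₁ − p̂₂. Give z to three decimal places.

p̂₁ = 194/2651 ≈ 0.073180, p̂₂ = 73/1073 ≈ 0.068034.
Pooled p̂ = (194+73)/(2651+1073) = 267/3724 = 0.071697.
SE = √(p̂(1−p̂)(1/n₁+1/n₂)) = √(0.071697·0.928303·0.00130918) = √(8.71348e-05) = 0.009335.
z = (0.073180 − 0.068034)/0.009335 = 0.005146/0.009335 = 0.551.
p-value = P(Z < 0.551) ≈ 0.7093, so at α = 0.02 we fail to reject H₀.

z = 0.551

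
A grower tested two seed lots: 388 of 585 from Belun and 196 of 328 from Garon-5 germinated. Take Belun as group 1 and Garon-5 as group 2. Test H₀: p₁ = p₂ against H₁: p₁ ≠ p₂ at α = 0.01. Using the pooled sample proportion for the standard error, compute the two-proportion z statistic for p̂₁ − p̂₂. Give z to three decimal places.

z = 1.983

p̂₁ = 388/585 = 0.66325, p̂₂ = 196/328 = 0.59756.
Pooled p̂ = (388+196)/(585+328) = 584/913 = 0.63965.
SE = √(0.230498 × 0.00475818) = 0.03312.
z = (0.66325 − 0.59756)/0.03312 = 0.06569/0.03312 = 1.983.
p-value = 2·P(Z > 1.983) ≈ 0.0473. With α = 0.01, fail to reject H₀.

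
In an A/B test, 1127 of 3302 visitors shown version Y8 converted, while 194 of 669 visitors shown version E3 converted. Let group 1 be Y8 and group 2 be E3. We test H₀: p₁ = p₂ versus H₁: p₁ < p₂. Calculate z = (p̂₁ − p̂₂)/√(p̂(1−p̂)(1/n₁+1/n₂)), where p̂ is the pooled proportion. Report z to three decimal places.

p̂₁ = 1127/3302 = 0.34131, p̂₂ = 194/669 = 0.28999.
Pooled p̂ = (1127+194)/(3302+669) = 1321/3971 = 0.33266.
SE = √(0.221998 × 0.00179762) = 0.01998.
z = (0.34131 − 0.28999)/0.01998 = 0.05132/0.01998 = 2.569.

z = 2.569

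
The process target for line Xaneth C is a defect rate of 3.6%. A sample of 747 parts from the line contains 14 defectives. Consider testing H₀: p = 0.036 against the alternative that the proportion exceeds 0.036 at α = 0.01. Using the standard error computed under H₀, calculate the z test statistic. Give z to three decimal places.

p̂ = 14/747 = 0.018742.
SE = √(p₀(1−p₀)/n) = √(0.034704/747) = 0.006816.
z = (0.018742 − 0.036)/0.006816 = -0.017258/0.006816 = -2.532.
p-value = P(Z > -2.532) ≈ 0.9943. With α = 0.01, fail to reject H₀.

z = -2.532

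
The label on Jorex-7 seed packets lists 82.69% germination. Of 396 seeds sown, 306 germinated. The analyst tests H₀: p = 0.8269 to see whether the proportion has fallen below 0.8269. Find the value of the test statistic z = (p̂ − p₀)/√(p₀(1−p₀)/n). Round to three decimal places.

z = -2.849

p̂ = 306/396 ≈ 0.772727.
Under H₀, SE = √(0.8269·0.1731/396) = √(0.000361456) = 0.019012.
z = (0.772727 − 0.8269)/0.019012 = -0.054173/0.019012 = -2.849.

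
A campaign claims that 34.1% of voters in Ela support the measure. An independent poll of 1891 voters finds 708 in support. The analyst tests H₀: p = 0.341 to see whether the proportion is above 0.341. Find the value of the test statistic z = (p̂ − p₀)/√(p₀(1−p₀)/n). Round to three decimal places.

z = 3.064

p̂ = 708/1891 ≈ 0.374405.
SE = √(p₀(1−p₀)/n) = √(0.22472/1891) = 0.010901.
z = (0.374405 − 0.341)/0.010901 = 0.033405/0.010901 = 3.064.
p-value = P(Z > 3.064) ≈ 0.0011.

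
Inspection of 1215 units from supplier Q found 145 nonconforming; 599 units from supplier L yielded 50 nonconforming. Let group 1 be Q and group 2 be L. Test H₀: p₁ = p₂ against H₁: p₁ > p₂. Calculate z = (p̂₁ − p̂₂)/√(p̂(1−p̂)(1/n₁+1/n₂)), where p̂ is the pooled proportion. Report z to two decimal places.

p̂₁ = 145/1215 = 0.11934, p̂₂ = 50/599 = 0.08347.
Pooled p̂ = (145+50)/(1215+599) = 195/1814 = 0.10750.
SE = √(p̂(1−p̂)(1/n₁+1/n₂)) = √(0.10750·0.89250·0.00249249) = √(0.000239134) = 0.01546.
z = (0.11934 − 0.08347)/0.01546 = 0.03587/0.01546 = 2.32.
p-value = P(Z > 2.320) ≈ 0.0102.

z = 2.32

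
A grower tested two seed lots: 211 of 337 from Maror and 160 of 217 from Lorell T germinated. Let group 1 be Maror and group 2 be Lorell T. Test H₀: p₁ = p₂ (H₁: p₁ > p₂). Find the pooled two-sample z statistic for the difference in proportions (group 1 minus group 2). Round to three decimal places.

z = -2.717

p̂₁ = 211/337 = 0.62611, p̂₂ = 160/217 = 0.73733.
Pooled p̂ = (211+160)/(337+217) = 371/554 = 0.66968.
SE = √(p̂(1−p̂)(1/n₁+1/n₂)) = √(0.66968·0.33032·0.00757565) = √(0.00167581) = 0.04094.
z = (0.62611 − 0.73733)/0.04094 = -0.11122/0.04094 = -2.717.
p-value = P(Z > -2.717) ≈ 0.9967.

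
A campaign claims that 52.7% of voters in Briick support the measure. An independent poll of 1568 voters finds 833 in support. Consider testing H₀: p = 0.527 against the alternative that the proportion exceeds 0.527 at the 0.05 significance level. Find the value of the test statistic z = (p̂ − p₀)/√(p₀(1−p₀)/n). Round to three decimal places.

p̂ = 833/1568 = 0.53125.
SE = √(p₀(1−p₀)/n) = √(0.24927/1568) = 0.01261.
z = (0.53125 − 0.527)/0.01261 = 0.00425/0.01261 = 0.337.
p-value = P(Z > 0.337) ≈ 0.3680. With α = 0.05, fail to reject H₀.

z = 0.337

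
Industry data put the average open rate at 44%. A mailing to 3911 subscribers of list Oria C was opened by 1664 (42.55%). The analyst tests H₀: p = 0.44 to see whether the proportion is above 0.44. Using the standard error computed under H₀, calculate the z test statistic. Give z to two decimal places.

z = -1.83

p̂ = 1664/3911 ≈ 0.42547.
SE = √(p₀(1−p₀)/n) = √(0.2464/3911) = 0.00794.
z = (0.42547 − 0.44)/0.00794 = -0.01453/0.00794 = -1.83.
p-value = P(Z > -1.831) ≈ 0.9665.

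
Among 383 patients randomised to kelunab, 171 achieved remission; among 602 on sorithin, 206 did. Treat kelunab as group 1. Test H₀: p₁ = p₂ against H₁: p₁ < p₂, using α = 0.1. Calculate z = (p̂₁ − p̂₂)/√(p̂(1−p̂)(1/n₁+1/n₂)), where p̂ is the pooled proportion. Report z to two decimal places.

z = 3.28

p̂₁ = 171/383 = 0.4465, p̂₂ = 206/602 = 0.3422.
Pooled p̂ = (171+206)/(383+602) = 377/985 = 0.3827.
SE = √(p̂(1−p̂)(1/n₁+1/n₂)) = √(0.3827·0.6173·0.0042721) = √(0.00100928) = 0.0318.
z = (0.4465 − 0.3422)/0.0318 = 0.1043/0.0318 = 3.28.
p-value = P(Z < 3.283) ≈ 0.9995; since p > α = 0.1, fail to reject H₀.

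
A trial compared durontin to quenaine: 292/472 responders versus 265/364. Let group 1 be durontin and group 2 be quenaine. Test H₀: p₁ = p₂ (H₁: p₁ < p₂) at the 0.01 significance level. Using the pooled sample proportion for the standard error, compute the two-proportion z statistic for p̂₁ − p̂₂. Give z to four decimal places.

z = -3.3253

p̂₁ = 292/472 ≈ 0.618644, p̂₂ = 265/364 ≈ 0.728022.
Pooled p̂ = (292+265)/(472+364) = 557/836 = 0.666268.
SE = √(0.222355 × 0.0048659) = 0.032893.
z = (0.618644 − 0.728022)/0.032893 = -0.109378/0.032893 = -3.3253.
p-value = P(Z < -3.325) ≈ 0.0004. With α = 0.01, reject H₀.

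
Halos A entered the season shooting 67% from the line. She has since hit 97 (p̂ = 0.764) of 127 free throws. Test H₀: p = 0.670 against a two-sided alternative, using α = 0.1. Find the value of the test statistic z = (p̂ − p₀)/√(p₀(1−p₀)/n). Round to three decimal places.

z = 2.248

p̂ = 97/127 = 0.76378.
SE = √(p₀(1−p₀)/n) = √(0.2211/127) = 0.04172.
z = (0.76378 − 0.67)/0.04172 = 0.09378/0.04172 = 2.248.
Two-sided p-value ≈ 2·Φ(−2.248) = 0.0246; since p < α = 0.1, reject H₀.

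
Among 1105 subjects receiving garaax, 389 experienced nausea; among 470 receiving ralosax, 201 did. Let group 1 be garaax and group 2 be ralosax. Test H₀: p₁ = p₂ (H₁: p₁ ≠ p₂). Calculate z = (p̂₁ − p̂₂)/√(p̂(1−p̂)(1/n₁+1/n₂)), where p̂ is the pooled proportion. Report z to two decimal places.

z = -2.84

p̂₁ = 389/1105 = 0.3520, p̂₂ = 201/470 = 0.4277.
Pooled p̂ = (389+201)/(1105+470) = 590/1575 = 0.3746.
SE = √(0.234276 × 0.00303264) = 0.0267.
z = (0.3520 − 0.4277)/0.0267 = -0.0757/0.0267 = -2.84.
Two-sided p-value ≈ 2·Φ(−2.837) = 0.0046.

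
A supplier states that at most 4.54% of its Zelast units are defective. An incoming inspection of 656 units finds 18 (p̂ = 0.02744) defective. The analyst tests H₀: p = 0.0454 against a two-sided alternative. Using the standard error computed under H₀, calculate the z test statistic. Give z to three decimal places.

z = -2.210

p̂ = 18/656 ≈ 0.027439.
Standard error under H₀: √(0.0454×0.9546/656) = 0.008128.
z = (0.027439 − 0.0454)/0.008128 = -0.017961/0.008128 = -2.210.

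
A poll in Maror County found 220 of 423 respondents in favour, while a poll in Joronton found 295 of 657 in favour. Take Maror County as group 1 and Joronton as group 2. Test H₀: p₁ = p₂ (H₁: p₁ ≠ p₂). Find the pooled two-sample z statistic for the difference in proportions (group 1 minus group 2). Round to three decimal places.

p̂₁ = 220/423 = 0.52009, p̂₂ = 295/657 = 0.44901.
Pooled p̂ = (220+295)/(423+657) = 515/1080 = 0.47685.
SE = √(p̂(1−p̂)(1/n₁+1/n₂)) = √(0.47685·0.52315·0.00388614) = √(0.000969452) = 0.03114.
z = (0.52009 − 0.44901)/0.03114 = 0.07108/0.03114 = 2.283.

z = 2.283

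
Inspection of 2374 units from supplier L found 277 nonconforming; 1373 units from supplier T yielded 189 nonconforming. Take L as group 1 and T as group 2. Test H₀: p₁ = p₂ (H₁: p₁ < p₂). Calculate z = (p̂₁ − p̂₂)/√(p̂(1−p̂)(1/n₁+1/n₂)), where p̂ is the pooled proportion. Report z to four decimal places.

p̂₁ = 277/2374 = 0.1166807, p̂₂ = 189/1373 = 0.1376548.
Pooled p̂ = (277+189)/(2374+1373) = 466/3747 = 0.1243662.
SE = √(0.108899 × 0.00114956) = 0.0111887.
z = (0.1166807 − 0.1376548)/0.0111887 = -0.0209741/0.0111887 = -1.8746.
p-value = P(Z < -1.875) ≈ 0.0304.

z = -1.8746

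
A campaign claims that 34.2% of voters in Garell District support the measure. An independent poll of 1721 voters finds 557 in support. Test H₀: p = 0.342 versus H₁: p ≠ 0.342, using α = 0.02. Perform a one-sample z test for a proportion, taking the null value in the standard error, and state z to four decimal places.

z = -1.6048

p̂ = 557/1721 = 0.323649.
SE = √(p₀(1−p₀)/n) = √(0.22504/1721) = 0.011435.
z = (0.323649 − 0.342)/0.011435 = -0.018351/0.011435 = -1.6048.
Two-sided p-value ≈ 2·Φ(−1.605) = 0.1085; since p > α = 0.02, fail to reject H₀.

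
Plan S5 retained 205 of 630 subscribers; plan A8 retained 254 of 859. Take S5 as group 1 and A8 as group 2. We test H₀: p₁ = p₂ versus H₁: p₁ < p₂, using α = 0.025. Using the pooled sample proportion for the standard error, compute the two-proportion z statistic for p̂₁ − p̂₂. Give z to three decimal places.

z = 1.226

p̂₁ = 205/630 ≈ 0.325397, p̂₂ = 254/859 ≈ 0.295693.
Pooled p̂ = (205+254)/(630+859) = 459/1489 = 0.308261.
SE = √(p̂(1−p̂)(1/n₁+1/n₂)) = √(0.308261·0.691739·0.00275145) = √(0.000586707) = 0.024222.
z = (0.325397 − 0.295693)/0.024222 = 0.029704/0.024222 = 1.226.
p-value = P(Z < 1.226) ≈ 0.8900; since p > α = 0.025, fail to reject H₀.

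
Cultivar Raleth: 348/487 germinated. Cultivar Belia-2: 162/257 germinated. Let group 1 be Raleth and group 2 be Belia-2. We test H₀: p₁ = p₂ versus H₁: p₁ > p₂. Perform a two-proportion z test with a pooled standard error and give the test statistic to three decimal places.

p̂₁ = 348/487 = 0.71458, p̂₂ = 162/257 = 0.63035.
Pooled p̂ = (348+162)/(487+257) = 510/744 = 0.68548.
SE = √(0.215596 × 0.00594444) = 0.03580.
z = (0.71458 − 0.63035)/0.03580 = 0.08423/0.03580 = 2.353.
p-value = P(Z > 2.353) ≈ 0.0093.

z = 2.353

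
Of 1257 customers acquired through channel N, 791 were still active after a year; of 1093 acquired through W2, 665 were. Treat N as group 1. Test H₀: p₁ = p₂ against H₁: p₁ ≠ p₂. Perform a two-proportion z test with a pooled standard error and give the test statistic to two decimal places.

z = 1.04

p̂₁ = 791/1257 ≈ 0.6293, p̂₂ = 665/1093 ≈ 0.6084.
Pooled p̂ = (791+665)/(1257+1093) = 1456/2350 = 0.6196.
SE = √(p̂(1−p̂)(1/n₁+1/n₂)) = √(0.6196·0.3804·0.00171046) = √(0.000403158) = 0.0201.
z = (0.6293 − 0.6084)/0.0201 = 0.0209/0.0201 = 1.04.
p-value = 2·P(Z > 1.039) ≈ 0.2989.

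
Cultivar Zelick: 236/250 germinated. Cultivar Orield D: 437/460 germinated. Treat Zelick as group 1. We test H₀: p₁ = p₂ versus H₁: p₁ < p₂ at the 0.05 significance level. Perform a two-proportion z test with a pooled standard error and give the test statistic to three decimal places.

z = -0.344

p̂₁ = 236/250 = 0.94400, p̂₂ = 437/460 = 0.95000.
Pooled p̂ = (236+437)/(250+460) = 673/710 = 0.94789.
SE = √(p̂(1−p̂)(1/n₁+1/n₂)) = √(0.94789·0.05211·0.00617391) = √(0.000304972) = 0.01746.
z = (0.94400 − 0.95000)/0.01746 = -0.00600/0.01746 = -0.344.
p-value = P(Z < -0.344) ≈ 0.3656, so at α = 0.05 we fail to reject H₀.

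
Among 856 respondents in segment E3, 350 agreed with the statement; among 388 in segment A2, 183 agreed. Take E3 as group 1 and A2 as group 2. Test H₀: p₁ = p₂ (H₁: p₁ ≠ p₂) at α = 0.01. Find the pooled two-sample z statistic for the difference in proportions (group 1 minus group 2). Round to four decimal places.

z = -2.0726

p̂₁ = 350/856 = 0.408879, p̂₂ = 183/388 = 0.471649.
Pooled p̂ = (350+183)/(856+388) = 533/1244 = 0.428457.
SE = √(p̂(1−p̂)(1/n₁+1/n₂)) = √(0.428457·0.571543·0.00374554) = √(0.000917215) = 0.030286.
z = (0.408879 − 0.471649)/0.030286 = -0.062770/0.030286 = -2.0726.
p-value = 2·P(Z > 2.073) ≈ 0.0382; since p > α = 0.01, fail to reject H₀.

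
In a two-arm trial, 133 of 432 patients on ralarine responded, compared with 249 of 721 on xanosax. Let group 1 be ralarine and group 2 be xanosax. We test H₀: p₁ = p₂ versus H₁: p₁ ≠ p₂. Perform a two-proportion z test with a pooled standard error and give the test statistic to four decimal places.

p̂₁ = 133/432 ≈ 0.307870, p̂₂ = 249/721 ≈ 0.345354.
Pooled p̂ = (133+249)/(432+721) = 382/1153 = 0.331310.
SE = √(p̂(1−p̂)(1/n₁+1/n₂)) = √(0.331310·0.668690·0.00370178) = √(0.000820105) = 0.028637.
z = (0.307870 − 0.345354)/0.028637 = -0.037484/0.028637 = -1.3089.

z = -1.3089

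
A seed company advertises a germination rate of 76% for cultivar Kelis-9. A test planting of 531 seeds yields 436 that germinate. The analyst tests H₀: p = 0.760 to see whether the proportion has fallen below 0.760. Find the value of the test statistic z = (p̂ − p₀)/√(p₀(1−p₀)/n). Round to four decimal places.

z = 3.2963

p̂ = 436/531 = 0.8210923.
SE = √(p₀(1−p₀)/n) = √(0.1824/531) = 0.0185338.
z = (0.8210923 − 0.76)/0.0185338 = 0.0610923/0.0185338 = 3.2963.
p-value = P(Z < 3.296) ≈ 0.9995.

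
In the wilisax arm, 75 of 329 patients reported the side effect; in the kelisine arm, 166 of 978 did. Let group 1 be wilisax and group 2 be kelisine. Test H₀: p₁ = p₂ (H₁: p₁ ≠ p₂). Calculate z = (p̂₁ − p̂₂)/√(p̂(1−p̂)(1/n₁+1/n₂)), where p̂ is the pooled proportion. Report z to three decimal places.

z = 2.356

p̂₁ = 75/329 ≈ 0.22796, p̂₂ = 166/978 ≈ 0.16973.
Pooled p̂ = (75+166)/(329+978) = 241/1307 = 0.18439.
SE = √(p̂(1−p̂)(1/n₁+1/n₂)) = √(0.18439·0.81561·0.00406201) = √(0.000610891) = 0.02472.
z = (0.22796 − 0.16973)/0.02472 = 0.05823/0.02472 = 2.356.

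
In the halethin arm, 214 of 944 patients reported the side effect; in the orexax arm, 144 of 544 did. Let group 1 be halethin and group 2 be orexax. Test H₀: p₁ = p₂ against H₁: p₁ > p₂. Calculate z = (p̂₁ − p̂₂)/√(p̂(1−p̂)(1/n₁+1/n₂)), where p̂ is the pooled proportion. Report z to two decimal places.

p̂₁ = 214/944 = 0.2267, p̂₂ = 144/544 = 0.2647.
Pooled p̂ = (214+144)/(944+544) = 358/1488 = 0.2406.
SE = √(0.182707 × 0.00289756) = 0.0230.
z = (0.2267 − 0.2647)/0.0230 = -0.0380/0.0230 = -1.65.
p-value = P(Z > -1.652) ≈ 0.9507.

z = -1.65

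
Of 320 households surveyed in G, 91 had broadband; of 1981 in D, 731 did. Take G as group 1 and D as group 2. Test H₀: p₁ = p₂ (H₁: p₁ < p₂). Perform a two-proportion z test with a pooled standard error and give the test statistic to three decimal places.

z = -2.931

p̂₁ = 91/320 ≈ 0.284375, p̂₂ = 731/1981 ≈ 0.369006.
Pooled p̂ = (91+731)/(320+1981) = 822/2301 = 0.357236.
SE = √(p̂(1−p̂)(1/n₁+1/n₂)) = √(0.357236·0.642764·0.0036298) = √(0.000833468) = 0.028870.
z = (0.284375 − 0.369006)/0.028870 = -0.084631/0.028870 = -2.931.
p-value = P(Z < -2.931) ≈ 0.0017.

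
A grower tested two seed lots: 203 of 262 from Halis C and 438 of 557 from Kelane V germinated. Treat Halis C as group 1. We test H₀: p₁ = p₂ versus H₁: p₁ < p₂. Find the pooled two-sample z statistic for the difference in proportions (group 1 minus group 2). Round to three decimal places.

p̂₁ = 203/262 = 0.77481, p̂₂ = 438/557 = 0.78636.
Pooled p̂ = (203+438)/(262+557) = 641/819 = 0.78266.
SE = √(0.170102 × 0.00561213) = 0.03090.
z = (0.77481 − 0.78636)/0.03090 = -0.01155/0.03090 = -0.374.
p-value = P(Z < -0.374) ≈ 0.3543.

z = -0.374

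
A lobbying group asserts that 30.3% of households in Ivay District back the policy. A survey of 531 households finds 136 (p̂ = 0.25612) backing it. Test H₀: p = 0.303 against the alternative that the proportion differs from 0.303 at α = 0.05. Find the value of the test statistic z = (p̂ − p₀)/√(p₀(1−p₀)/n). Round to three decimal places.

z = -2.351

p̂ = 136/531 ≈ 0.25612.
Under H₀, SE = √(0.303·0.697/531) = √(0.000397723) = 0.01994.
z = (0.25612 − 0.303)/0.01994 = -0.04688/0.01994 = -2.351.
p-value = 2·P(Z > 2.351) ≈ 0.0187; since p < α = 0.05, reject H₀.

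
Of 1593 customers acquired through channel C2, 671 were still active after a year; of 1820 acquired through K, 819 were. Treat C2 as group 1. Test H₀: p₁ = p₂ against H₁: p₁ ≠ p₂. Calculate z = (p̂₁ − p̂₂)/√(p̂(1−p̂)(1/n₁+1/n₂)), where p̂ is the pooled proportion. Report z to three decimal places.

z = -1.691

p̂₁ = 671/1593 = 0.42122, p̂₂ = 819/1820 = 0.45000.
Pooled p̂ = (671+819)/(1593+1820) = 1490/3413 = 0.43657.
SE = √(0.245976 × 0.0011772) = 0.01702.
z = (0.42122 − 0.45000)/0.01702 = -0.02878/0.01702 = -1.691.
Two-sided p-value ≈ 2·Φ(−1.691) = 0.0908.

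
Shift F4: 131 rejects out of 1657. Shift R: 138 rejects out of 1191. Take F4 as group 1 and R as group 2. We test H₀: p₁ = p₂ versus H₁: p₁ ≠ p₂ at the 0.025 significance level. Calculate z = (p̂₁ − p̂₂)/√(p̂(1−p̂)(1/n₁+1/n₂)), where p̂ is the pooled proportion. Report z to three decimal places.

p̂₁ = 131/1657 = 0.07906, p̂₂ = 138/1191 = 0.11587.
Pooled p̂ = (131+138)/(1657+1191) = 269/2848 = 0.09445.
SE = √(p̂(1−p̂)(1/n₁+1/n₂)) = √(0.09445·0.90555·0.00144313) = √(0.000123432) = 0.01111.
z = (0.07906 − 0.11587)/0.01111 = -0.03681/0.01111 = -3.313.
p-value = 2·P(Z > 3.313) ≈ 0.0009; since p < α = 0.025, reject H₀.

z = -3.313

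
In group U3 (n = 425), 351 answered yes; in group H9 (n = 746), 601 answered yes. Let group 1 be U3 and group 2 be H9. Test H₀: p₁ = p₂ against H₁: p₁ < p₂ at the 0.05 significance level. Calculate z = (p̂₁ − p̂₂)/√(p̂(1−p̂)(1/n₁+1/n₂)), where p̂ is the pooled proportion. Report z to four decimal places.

z = 0.8546

p̂₁ = 351/425 = 0.825882, p̂₂ = 601/746 = 0.805630.
Pooled p̂ = (351+601)/(425+746) = 952/1171 = 0.812980.
SE = √(0.152043 × 0.00369342) = 0.023697.
z = (0.825882 − 0.805630)/0.023697 = 0.020252/0.023697 = 0.8546.
p-value = P(Z < 0.855) ≈ 0.8036; since p > α = 0.05, fail to reject H₀.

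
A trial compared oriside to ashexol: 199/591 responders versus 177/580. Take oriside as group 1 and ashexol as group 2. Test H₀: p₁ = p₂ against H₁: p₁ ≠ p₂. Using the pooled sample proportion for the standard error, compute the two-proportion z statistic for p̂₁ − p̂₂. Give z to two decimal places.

p̂₁ = 199/591 ≈ 0.33672, p̂₂ = 177/580 ≈ 0.30517.
Pooled p̂ = (199+177)/(591+580) = 376/1171 = 0.32109.
SE = √(0.217992 × 0.00341619) = 0.02729.
z = (0.33672 − 0.30517)/0.02729 = 0.03155/0.02729 = 1.16.

z = 1.16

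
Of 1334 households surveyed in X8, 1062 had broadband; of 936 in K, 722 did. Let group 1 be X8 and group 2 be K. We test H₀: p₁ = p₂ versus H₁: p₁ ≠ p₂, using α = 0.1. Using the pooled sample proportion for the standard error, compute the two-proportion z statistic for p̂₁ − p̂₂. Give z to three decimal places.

p̂₁ = 1062/1334 ≈ 0.79610, p̂₂ = 722/936 ≈ 0.77137.
Pooled p̂ = (1062+722)/(1334+936) = 1784/2270 = 0.78590.
SE = √(0.168259 × 0.001818) = 0.01749.
z = (0.79610 − 0.77137)/0.01749 = 0.02473/0.01749 = 1.414.
p-value = 2·P(Z > 1.414) ≈ 0.1573; since p > α = 0.1, fail to reject H₀.

z = 1.414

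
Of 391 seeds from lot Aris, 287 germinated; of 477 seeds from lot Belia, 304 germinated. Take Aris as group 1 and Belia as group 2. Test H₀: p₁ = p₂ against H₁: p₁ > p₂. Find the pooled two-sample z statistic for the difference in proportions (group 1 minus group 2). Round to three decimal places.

z = 3.041

p̂₁ = 287/391 ≈ 0.73402, p̂₂ = 304/477 ≈ 0.63732.
Pooled p̂ = (287+304)/(391+477) = 591/868 = 0.68088.
SE = √(p̂(1−p̂)(1/n₁+1/n₂)) = √(0.68088·0.31912·0.00465398) = √(0.00101124) = 0.03180.
z = (0.73402 − 0.63732)/0.03180 = 0.09670/0.03180 = 3.041.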